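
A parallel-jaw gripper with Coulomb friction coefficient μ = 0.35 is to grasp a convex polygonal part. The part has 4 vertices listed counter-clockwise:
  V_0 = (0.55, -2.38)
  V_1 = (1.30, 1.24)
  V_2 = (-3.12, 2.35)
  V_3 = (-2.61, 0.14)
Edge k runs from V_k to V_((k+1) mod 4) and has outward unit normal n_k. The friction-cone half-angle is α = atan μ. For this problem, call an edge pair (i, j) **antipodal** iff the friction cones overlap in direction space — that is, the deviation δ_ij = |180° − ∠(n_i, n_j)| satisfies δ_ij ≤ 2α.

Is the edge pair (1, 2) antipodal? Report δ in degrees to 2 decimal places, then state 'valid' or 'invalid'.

δ = 62.91°, invalid

α = atan 0.35 = 19.29°;  2α = 38.58°
edge 1: e_1 = (-4.42, +1.11);  n_1 = (+0.2436, +0.9699)
edge 2: e_2 = (+0.51, -2.21);  n_2 = (-0.9744, -0.2249)
∠(n_1, n_2) = 117.09°
δ = |180° − 117.09°| = 62.91°
62.91° > 2α = 38.58°  →  invalid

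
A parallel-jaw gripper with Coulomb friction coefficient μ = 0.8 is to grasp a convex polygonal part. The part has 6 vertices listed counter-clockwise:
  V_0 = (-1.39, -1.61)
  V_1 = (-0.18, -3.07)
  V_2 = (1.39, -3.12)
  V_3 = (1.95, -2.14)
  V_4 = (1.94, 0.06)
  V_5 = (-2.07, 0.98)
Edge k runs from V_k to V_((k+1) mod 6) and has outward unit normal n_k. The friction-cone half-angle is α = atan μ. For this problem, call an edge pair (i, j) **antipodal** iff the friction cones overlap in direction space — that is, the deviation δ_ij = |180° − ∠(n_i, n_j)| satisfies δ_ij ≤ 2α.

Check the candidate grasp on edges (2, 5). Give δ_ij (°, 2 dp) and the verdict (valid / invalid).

α = atan 0.8 = 38.66°;  2α = 77.32°
edge 2: e_2 = (+0.56, +0.98);  n_2 = (+0.8682, -0.4961)
edge 5: e_5 = (+0.68, -2.59);  n_5 = (-0.9672, -0.2539)
∠(n_2, n_5) = 135.54°
δ = |180° − 135.54°| = 44.46°
44.46° ≤ 2α = 77.32°  →  valid

δ = 44.46°, valid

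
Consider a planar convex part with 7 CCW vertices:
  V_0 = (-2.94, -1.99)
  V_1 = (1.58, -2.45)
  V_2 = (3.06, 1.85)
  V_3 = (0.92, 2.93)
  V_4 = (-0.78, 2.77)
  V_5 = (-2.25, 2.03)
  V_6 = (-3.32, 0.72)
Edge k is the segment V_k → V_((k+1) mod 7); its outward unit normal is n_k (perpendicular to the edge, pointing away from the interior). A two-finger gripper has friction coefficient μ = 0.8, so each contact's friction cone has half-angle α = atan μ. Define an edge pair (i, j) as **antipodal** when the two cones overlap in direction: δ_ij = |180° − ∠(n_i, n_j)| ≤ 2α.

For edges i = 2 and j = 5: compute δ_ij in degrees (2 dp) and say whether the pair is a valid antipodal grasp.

α = atan 0.8 = 38.66°;  2α = 77.32°
edge 2: e_2 = (-2.14, +1.08);  n_2 = (+0.4505, +0.8928)
edge 5: e_5 = (-1.07, -1.31);  n_5 = (-0.7745, +0.6326)
∠(n_2, n_5) = 77.54°
δ = |180° − 77.54°| = 102.46°
102.46° > 2α = 77.32°  →  invalid

δ = 102.46°, invalid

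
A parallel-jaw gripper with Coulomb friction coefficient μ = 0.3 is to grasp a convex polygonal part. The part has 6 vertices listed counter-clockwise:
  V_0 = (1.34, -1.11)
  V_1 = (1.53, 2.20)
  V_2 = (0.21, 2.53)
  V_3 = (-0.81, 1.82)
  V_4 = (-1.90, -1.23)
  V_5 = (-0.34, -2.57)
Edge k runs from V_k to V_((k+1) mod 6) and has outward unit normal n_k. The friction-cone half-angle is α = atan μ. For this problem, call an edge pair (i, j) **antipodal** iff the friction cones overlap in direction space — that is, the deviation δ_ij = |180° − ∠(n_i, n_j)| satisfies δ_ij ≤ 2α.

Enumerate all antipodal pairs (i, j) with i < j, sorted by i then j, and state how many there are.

α = atan 0.3 = 16.70°;  2α = 33.40°
n_0 = (+0.9984, -0.0573)
n_1 = (+0.2425, +0.9701)
n_2 = (-0.5713, +0.8207)
n_3 = (-0.9417, +0.3365)
n_4 = (-0.6516, -0.7586)
n_5 = (+0.6560, -0.7548)
  (0,1): δ = 100.75°  ·
  (0,2): δ = 51.87°  ·
  (0,3): δ = 16.38°  ✓
  (0,4): δ = 52.62°  ·
  (0,5): δ = 134.28°  ·
  (1,2): δ = 131.12°  ·
  (1,3): δ = 95.63°  ·
  (1,4): δ = 26.63°  ✓
  (1,5): δ = 55.03°  ·
  (2,3): δ = 144.51°  ·
  (2,4): δ = 75.50°  ·
  (2,5): δ = 6.15°  ✓
  (3,4): δ = 111.00°  ·
  (3,5): δ = 29.34°  ✓
  (4,5): δ = 98.35°  ·
antipodal pairs: 4

count = 4; pairs: (0,3), (1,4), (2,5), (3,5)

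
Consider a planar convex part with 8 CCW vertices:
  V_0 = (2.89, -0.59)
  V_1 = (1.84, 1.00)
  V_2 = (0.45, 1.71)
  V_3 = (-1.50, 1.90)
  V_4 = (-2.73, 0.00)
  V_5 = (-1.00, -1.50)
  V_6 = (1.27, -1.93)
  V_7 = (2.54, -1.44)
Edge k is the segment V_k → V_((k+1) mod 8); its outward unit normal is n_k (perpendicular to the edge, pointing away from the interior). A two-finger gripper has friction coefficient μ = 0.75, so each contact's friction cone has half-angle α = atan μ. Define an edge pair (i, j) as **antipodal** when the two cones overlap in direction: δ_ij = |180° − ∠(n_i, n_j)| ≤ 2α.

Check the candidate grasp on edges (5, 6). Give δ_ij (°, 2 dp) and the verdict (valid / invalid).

δ = 148.18°, invalid

α = atan 0.75 = 36.87°;  2α = 73.74°
edge 5: e_5 = (+2.27, -0.43);  n_5 = (-0.1861, -0.9825)
edge 6: e_6 = (+1.27, +0.49);  n_6 = (+0.3600, -0.9330)
∠(n_5, n_6) = 31.82°
δ = |180° − 31.82°| = 148.18°
148.18° > 2α = 73.74°  →  invalid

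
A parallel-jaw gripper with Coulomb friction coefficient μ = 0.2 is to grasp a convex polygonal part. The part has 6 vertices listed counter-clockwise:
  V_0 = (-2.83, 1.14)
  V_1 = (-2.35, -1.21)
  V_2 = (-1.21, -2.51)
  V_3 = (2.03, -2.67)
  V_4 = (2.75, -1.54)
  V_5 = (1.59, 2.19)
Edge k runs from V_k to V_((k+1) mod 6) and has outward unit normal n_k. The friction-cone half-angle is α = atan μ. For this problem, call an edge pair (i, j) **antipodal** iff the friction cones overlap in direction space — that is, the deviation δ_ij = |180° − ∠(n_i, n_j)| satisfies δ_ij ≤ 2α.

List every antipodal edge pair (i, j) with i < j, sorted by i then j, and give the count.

α = atan 0.2 = 11.31°;  2α = 22.62°
n_0 = (-0.9798, -0.2001)
n_1 = (-0.7519, -0.6593)
n_2 = (-0.0493, -0.9988)
n_3 = (+0.8434, -0.5374)
n_4 = (+0.9549, +0.2970)
n_5 = (-0.2311, +0.9729)
  (0,1): δ = 150.30°  ·
  (0,2): δ = 104.37°  ·
  (0,3): δ = 44.05°  ·
  (0,4): δ = 5.73°  ✓
  (0,5): δ = 91.82°  ·
  (1,2): δ = 134.08°  ·
  (1,3): δ = 73.75°  ·
  (1,4): δ = 23.97°  ·
  (1,5): δ = 62.12°  ·
  (2,3): δ = 119.68°  ·
  (2,4): δ = 69.90°  ·
  (2,5): δ = 16.19°  ✓
  (3,4): δ = 130.22°  ·
  (3,5): δ = 44.13°  ·
  (4,5): δ = 93.91°  ·
antipodal pairs: 2

count = 2; pairs: (0,4), (2,5)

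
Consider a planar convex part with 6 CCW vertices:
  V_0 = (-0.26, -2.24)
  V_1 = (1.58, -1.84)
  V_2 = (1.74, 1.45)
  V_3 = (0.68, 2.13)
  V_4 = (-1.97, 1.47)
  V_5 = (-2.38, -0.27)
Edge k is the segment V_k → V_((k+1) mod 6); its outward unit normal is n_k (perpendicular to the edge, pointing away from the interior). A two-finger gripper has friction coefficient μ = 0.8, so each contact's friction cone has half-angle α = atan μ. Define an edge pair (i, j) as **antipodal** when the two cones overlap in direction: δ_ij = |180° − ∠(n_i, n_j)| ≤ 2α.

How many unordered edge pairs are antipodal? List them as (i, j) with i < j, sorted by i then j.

count = 9; pairs: (0,2), (0,3), (0,4), (1,3), (1,4), (1,5), (2,4), (2,5), (3,5)

α = atan 0.8 = 38.66°;  2α = 77.32°
n_0 = (+0.2124, -0.9772)
n_1 = (+0.9988, -0.0486)
n_2 = (+0.5400, +0.8417)
n_3 = (-0.2417, +0.9704)
n_4 = (-0.9733, +0.2294)
n_5 = (-0.6807, -0.7325)
  (0,1): δ = 105.05°  ·
  (0,2): δ = 44.95°  ✓
  (0,3): δ = 1.72°  ✓
  (0,4): δ = 64.48°  ✓
  (0,5): δ = 124.84°  ·
  (1,2): δ = 119.90°  ·
  (1,3): δ = 73.23°  ✓
  (1,4): δ = 10.47°  ✓
  (1,5): δ = 49.88°  ✓
  (2,3): δ = 133.33°  ·
  (2,4): δ = 70.58°  ✓
  (2,5): δ = 10.22°  ✓
  (3,4): δ = 117.24°  ·
  (3,5): δ = 56.88°  ✓
  (4,5): δ = 119.64°  ·
antipodal pairs: 9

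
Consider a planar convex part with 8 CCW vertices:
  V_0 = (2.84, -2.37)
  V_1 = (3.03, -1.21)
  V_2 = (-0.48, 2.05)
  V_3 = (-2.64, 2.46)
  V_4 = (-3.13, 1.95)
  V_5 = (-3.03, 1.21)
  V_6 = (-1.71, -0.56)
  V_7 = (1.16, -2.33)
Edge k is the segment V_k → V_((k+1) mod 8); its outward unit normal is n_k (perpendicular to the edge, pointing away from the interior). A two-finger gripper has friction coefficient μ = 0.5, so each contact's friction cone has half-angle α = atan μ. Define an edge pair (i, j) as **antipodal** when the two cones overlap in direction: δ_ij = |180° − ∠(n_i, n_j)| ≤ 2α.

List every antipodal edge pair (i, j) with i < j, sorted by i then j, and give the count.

count = 11; pairs: (0,3), (0,4), (0,5), (1,4), (1,5), (1,6), (1,7), (2,5), (2,6), (2,7), (3,7)

α = atan 0.5 = 26.57°;  2α = 53.13°
n_0 = (+0.9868, -0.1616)
n_1 = (+0.6805, +0.7327)
n_2 = (+0.1865, +0.9825)
n_3 = (-0.7211, +0.6928)
n_4 = (-0.9910, -0.1339)
n_5 = (-0.8016, -0.5978)
n_6 = (-0.5249, -0.8511)
n_7 = (-0.0238, -0.9997)
  (0,1): δ = 123.58°  ·
  (0,2): δ = 91.45°  ·
  (0,3): δ = 34.55°  ✓
  (0,4): δ = 17.00°  ✓
  (0,5): δ = 46.02°  ✓
  (0,6): δ = 67.64°  ·
  (0,7): δ = 97.94°  ·
  (1,2): δ = 147.86°  ·
  (1,3): δ = 90.97°  ·
  (1,4): δ = 39.42°  ✓
  (1,5): δ = 10.40°  ✓
  (1,6): δ = 11.22°  ✓
  (1,7): δ = 41.52°  ✓
  (2,3): δ = 123.11°  ·
  (2,4): δ = 71.56°  ·
  (2,5): δ = 42.54°  ✓
  (2,6): δ = 20.92°  ✓
  (2,7): δ = 9.38°  ✓
  (3,4): δ = 128.45°  ·
  (3,5): δ = 99.43°  ·
  (3,6): δ = 77.81°  ·
  (3,7): δ = 47.51°  ✓
  (4,5): δ = 150.98°  ·
  (4,6): δ = 129.36°  ·
  (4,7): δ = 99.06°  ·
  (5,6): δ = 158.38°  ·
  (5,7): δ = 128.08°  ·
  (6,7): δ = 149.70°  ·
antipodal pairs: 11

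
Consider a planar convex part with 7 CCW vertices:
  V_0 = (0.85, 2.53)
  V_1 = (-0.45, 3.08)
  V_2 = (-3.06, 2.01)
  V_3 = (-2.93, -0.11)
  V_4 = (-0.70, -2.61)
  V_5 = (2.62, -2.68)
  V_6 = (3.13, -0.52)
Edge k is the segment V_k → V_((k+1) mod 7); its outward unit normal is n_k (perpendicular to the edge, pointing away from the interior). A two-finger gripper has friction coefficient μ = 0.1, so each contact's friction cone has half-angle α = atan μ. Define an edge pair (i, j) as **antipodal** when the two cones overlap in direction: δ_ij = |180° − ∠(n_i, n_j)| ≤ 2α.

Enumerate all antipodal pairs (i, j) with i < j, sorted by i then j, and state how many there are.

α = atan 0.1 = 5.71°;  2α = 11.42°
n_0 = (+0.3896, +0.9210)
n_1 = (-0.3793, +0.9253)
n_2 = (-0.9981, -0.0612)
n_3 = (-0.7463, -0.6657)
n_4 = (-0.0211, -0.9998)
n_5 = (+0.9732, -0.2298)
n_6 = (+0.8009, +0.5987)
  (0,1): δ = 134.78°  ·
  (0,2): δ = 63.56°  ·
  (0,3): δ = 25.33°  ·
  (0,4): δ = 21.72°  ·
  (0,5): δ = 99.65°  ·
  (0,6): δ = 149.71°  ·
  (1,2): δ = 108.78°  ·
  (1,3): δ = 70.56°  ·
  (1,4): δ = 23.50°  ·
  (1,5): δ = 54.42°  ·
  (1,6): δ = 104.49°  ·
  (2,3): δ = 141.78°  ·
  (2,4): δ = 94.72°  ·
  (2,5): δ = 16.79°  ·
  (2,6): δ = 33.27°  ·
  (3,4): δ = 132.94°  ·
  (3,5): δ = 55.02°  ·
  (3,6): δ = 4.95°  ✓
  (4,5): δ = 102.08°  ·
  (4,6): δ = 52.01°  ·
  (5,6): δ = 129.94°  ·
antipodal pairs: 1

count = 1; pairs: (3,6)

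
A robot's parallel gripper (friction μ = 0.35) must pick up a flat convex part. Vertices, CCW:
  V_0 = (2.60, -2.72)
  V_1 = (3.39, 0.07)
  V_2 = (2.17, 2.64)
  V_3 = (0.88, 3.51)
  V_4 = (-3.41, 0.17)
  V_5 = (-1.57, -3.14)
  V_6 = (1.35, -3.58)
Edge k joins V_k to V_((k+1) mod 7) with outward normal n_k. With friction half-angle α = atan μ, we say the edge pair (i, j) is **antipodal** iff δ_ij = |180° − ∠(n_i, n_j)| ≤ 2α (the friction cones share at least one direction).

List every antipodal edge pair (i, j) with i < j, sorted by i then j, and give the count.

α = atan 0.35 = 19.29°;  2α = 38.58°
n_0 = (+0.9622, -0.2724)
n_1 = (+0.9034, +0.4288)
n_2 = (+0.5591, +0.8291)
n_3 = (-0.6143, +0.7891)
n_4 = (-0.8740, -0.4859)
n_5 = (-0.1490, -0.9888)
n_6 = (+0.5668, -0.8238)
  (0,1): δ = 138.80°  ·
  (0,2): δ = 108.19°  ·
  (0,3): δ = 36.29°  ✓
  (0,4): δ = 44.88°  ·
  (0,5): δ = 97.24°  ·
  (0,6): δ = 140.34°  ·
  (1,2): δ = 149.39°  ·
  (1,3): δ = 77.49°  ·
  (1,4): δ = 3.68°  ✓
  (1,5): δ = 56.04°  ·
  (1,6): δ = 99.13°  ·
  (2,3): δ = 108.10°  ·
  (2,4): δ = 26.93°  ✓
  (2,5): δ = 25.43°  ✓
  (2,6): δ = 68.52°  ·
  (3,4): δ = 98.83°  ·
  (3,5): δ = 46.47°  ·
  (3,6): δ = 3.37°  ✓
  (4,5): δ = 127.64°  ·
  (4,6): δ = 84.54°  ·
  (5,6): δ = 136.90°  ·
antipodal pairs: 5

count = 5; pairs: (0,3), (1,4), (2,4), (2,5), (3,6)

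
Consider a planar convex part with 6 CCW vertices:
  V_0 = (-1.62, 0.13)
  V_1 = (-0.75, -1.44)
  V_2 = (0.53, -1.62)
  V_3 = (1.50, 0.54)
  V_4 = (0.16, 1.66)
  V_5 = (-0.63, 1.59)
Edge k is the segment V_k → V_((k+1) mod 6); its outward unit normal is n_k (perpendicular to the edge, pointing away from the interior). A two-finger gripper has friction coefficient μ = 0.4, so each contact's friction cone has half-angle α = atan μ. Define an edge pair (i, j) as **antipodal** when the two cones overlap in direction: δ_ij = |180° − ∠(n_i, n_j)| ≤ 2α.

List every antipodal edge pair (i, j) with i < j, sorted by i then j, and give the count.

α = atan 0.4 = 21.80°;  2α = 43.60°
n_0 = (-0.8747, -0.4847)
n_1 = (-0.1393, -0.9903)
n_2 = (+0.9122, -0.4097)
n_3 = (+0.6413, +0.7673)
n_4 = (-0.0883, +0.9961)
n_5 = (-0.8277, +0.5612)
  (0,1): δ = 127.00°  ·
  (0,2): δ = 53.18°  ·
  (0,3): δ = 21.12°  ✓
  (0,4): δ = 66.07°  ·
  (0,5): δ = 116.87°  ·
  (1,2): δ = 106.18°  ·
  (1,3): δ = 31.88°  ✓
  (1,4): δ = 13.07°  ✓
  (1,5): δ = 63.86°  ·
  (2,3): δ = 105.71°  ·
  (2,4): δ = 60.75°  ·
  (2,5): δ = 9.96°  ✓
  (3,4): δ = 135.05°  ·
  (3,5): δ = 84.25°  ·
  (4,5): δ = 129.20°  ·
antipodal pairs: 4

count = 4; pairs: (0,3), (1,3), (1,4), (2,5)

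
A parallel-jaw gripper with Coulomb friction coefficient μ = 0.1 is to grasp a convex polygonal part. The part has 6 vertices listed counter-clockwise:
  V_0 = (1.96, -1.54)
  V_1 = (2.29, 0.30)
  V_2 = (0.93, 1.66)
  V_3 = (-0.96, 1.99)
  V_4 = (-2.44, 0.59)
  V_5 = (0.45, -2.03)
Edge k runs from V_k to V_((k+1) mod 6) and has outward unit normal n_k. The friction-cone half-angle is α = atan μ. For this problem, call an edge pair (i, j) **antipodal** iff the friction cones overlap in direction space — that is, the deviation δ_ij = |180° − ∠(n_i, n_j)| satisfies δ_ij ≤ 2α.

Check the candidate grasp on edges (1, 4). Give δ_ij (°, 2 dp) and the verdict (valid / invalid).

α = atan 0.1 = 5.71°;  2α = 11.42°
edge 1: e_1 = (-1.36, +1.36);  n_1 = (+0.7071, +0.7071)
edge 4: e_4 = (+2.89, -2.62);  n_4 = (-0.6717, -0.7409)
∠(n_1, n_4) = 177.19°
δ = |180° − 177.19°| = 2.81°
2.81° ≤ 2α = 11.42°  →  valid

δ = 2.81°, valid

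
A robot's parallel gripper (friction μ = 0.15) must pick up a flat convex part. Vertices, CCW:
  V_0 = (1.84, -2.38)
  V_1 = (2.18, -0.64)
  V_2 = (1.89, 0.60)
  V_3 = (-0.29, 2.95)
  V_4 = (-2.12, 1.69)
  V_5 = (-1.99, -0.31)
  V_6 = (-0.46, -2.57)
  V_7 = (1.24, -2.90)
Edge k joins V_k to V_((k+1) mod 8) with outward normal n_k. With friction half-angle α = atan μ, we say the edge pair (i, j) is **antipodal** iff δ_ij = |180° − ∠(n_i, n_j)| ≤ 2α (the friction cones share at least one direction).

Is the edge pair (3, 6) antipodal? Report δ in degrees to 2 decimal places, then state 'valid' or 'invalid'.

α = atan 0.15 = 8.53°;  2α = 17.06°
edge 3: e_3 = (-1.83, -1.26);  n_3 = (-0.5671, +0.8236)
edge 6: e_6 = (+1.70, -0.33);  n_6 = (-0.1906, -0.9817)
∠(n_3, n_6) = 134.47°
δ = |180° − 134.47°| = 45.53°
45.53° > 2α = 17.06°  →  invalid

δ = 45.53°, invalid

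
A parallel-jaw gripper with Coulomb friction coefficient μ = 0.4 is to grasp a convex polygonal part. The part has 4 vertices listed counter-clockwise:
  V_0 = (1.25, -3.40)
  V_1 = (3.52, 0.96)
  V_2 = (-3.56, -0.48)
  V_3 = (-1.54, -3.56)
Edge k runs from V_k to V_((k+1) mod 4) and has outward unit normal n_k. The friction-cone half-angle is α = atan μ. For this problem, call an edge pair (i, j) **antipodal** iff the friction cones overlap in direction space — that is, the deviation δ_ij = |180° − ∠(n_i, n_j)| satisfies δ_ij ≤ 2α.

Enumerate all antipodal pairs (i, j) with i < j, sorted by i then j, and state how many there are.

count = 1; pairs: (1,3)

α = atan 0.4 = 21.80°;  2α = 43.60°
n_0 = (+0.8870, -0.4618)
n_1 = (-0.1993, +0.9799)
n_2 = (-0.8362, -0.5484)
n_3 = (+0.0573, -0.9984)
  (0,1): δ = 51.00°  ·
  (0,2): δ = 60.76°  ·
  (0,3): δ = 120.79°  ·
  (1,2): δ = 68.24°  ·
  (1,3): δ = 8.21°  ✓
  (2,3): δ = 119.98°  ·
antipodal pairs: 1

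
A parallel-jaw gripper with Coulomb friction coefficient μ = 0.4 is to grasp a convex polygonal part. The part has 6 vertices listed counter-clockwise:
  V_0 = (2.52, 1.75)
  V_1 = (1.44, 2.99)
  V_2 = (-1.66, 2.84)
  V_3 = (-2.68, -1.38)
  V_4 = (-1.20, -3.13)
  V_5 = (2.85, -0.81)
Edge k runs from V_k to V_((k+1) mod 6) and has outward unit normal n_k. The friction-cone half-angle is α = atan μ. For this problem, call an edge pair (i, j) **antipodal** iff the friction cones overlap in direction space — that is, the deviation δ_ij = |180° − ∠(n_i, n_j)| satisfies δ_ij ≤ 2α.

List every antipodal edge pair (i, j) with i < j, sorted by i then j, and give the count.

count = 4; pairs: (0,3), (1,4), (2,5), (3,5)

α = atan 0.4 = 21.80°;  2α = 43.60°
n_0 = (+0.7541, +0.6568)
n_1 = (-0.0483, +0.9988)
n_2 = (-0.9720, +0.2349)
n_3 = (-0.7636, -0.6457)
n_4 = (+0.4971, -0.8677)
n_5 = (+0.9918, +0.1278)
  (0,1): δ = 128.28°  ·
  (0,2): δ = 54.64°  ·
  (0,3): δ = 0.83°  ✓
  (0,4): δ = 78.75°  ·
  (0,5): δ = 146.29°  ·
  (1,2): δ = 106.36°  ·
  (1,3): δ = 52.55°  ·
  (1,4): δ = 27.04°  ✓
  (1,5): δ = 94.58°  ·
  (2,3): δ = 126.19°  ·
  (2,4): δ = 46.61°  ·
  (2,5): δ = 20.93°  ✓
  (3,4): δ = 100.42°  ·
  (3,5): δ = 32.88°  ✓
  (4,5): δ = 112.46°  ·
antipodal pairs: 4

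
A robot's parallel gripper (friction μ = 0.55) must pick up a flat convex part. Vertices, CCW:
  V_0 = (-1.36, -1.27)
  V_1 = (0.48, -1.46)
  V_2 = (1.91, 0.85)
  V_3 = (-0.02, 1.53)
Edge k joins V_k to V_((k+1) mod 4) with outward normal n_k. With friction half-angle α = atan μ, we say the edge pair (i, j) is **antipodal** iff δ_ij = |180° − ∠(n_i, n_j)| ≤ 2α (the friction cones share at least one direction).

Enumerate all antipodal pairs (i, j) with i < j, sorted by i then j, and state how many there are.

count = 2; pairs: (0,2), (1,3)

α = atan 0.55 = 28.81°;  2α = 57.62°
n_0 = (-0.1027, -0.9947)
n_1 = (+0.8503, -0.5264)
n_2 = (+0.3323, +0.9432)
n_3 = (-0.9020, +0.4317)
  (0,1): δ = 115.86°  ·
  (0,2): δ = 13.51°  ✓
  (0,3): δ = 70.32°  ·
  (1,2): δ = 77.65°  ·
  (1,3): δ = 6.19°  ✓
  (2,3): δ = 96.17°  ·
antipodal pairs: 2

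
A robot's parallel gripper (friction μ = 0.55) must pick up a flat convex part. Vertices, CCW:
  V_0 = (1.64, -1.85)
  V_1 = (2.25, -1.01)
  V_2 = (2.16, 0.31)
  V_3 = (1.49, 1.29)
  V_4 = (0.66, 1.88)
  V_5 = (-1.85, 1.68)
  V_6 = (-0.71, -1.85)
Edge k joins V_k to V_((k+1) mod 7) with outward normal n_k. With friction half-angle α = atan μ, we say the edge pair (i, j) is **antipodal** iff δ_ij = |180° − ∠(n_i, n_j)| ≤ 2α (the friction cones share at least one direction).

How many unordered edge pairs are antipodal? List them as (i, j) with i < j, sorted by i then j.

count = 8; pairs: (0,4), (0,5), (1,5), (2,5), (2,6), (3,5), (3,6), (4,6)

α = atan 0.55 = 28.81°;  2α = 57.62°
n_0 = (+0.8092, -0.5876)
n_1 = (+0.9977, +0.0680)
n_2 = (+0.8255, +0.5644)
n_3 = (+0.5794, +0.8151)
n_4 = (-0.0794, +0.9968)
n_5 = (-0.9516, -0.3073)
n_6 = (+0.0000, -1.0000)
  (0,1): δ = 140.11°  ·
  (0,2): δ = 109.65°  ·
  (0,3): δ = 89.42°  ·
  (0,4): δ = 49.46°  ✓
  (0,5): δ = 53.88°  ✓
  (0,6): δ = 125.99°  ·
  (1,2): δ = 149.54°  ·
  (1,3): δ = 129.31°  ·
  (1,4): δ = 89.34°  ·
  (1,5): δ = 14.00°  ✓
  (1,6): δ = 86.10°  ·
  (2,3): δ = 159.77°  ·
  (2,4): δ = 119.80°  ·
  (2,5): δ = 16.46°  ✓
  (2,6): δ = 55.64°  ✓
  (3,4): δ = 140.04°  ·
  (3,5): δ = 36.70°  ✓
  (3,6): δ = 35.41°  ✓
  (4,5): δ = 76.66°  ·
  (4,6): δ = 4.56°  ✓
  (5,6): δ = 107.90°  ·
antipodal pairs: 8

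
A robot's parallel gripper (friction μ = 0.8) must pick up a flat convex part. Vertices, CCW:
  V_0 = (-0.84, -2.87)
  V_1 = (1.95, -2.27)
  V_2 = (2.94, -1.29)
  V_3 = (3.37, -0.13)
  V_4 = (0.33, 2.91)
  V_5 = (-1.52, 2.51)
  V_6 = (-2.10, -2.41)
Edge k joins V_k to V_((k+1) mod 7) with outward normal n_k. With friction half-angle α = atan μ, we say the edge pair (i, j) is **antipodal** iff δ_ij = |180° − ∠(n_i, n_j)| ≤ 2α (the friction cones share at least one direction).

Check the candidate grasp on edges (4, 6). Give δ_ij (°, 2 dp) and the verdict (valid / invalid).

α = atan 0.8 = 38.66°;  2α = 77.32°
edge 4: e_4 = (-1.85, -0.40);  n_4 = (-0.2113, +0.9774)
edge 6: e_6 = (+1.26, -0.46);  n_6 = (-0.3429, -0.9394)
∠(n_4, n_6) = 147.74°
δ = |180° − 147.74°| = 32.26°
32.26° ≤ 2α = 77.32°  →  valid

δ = 32.26°, valid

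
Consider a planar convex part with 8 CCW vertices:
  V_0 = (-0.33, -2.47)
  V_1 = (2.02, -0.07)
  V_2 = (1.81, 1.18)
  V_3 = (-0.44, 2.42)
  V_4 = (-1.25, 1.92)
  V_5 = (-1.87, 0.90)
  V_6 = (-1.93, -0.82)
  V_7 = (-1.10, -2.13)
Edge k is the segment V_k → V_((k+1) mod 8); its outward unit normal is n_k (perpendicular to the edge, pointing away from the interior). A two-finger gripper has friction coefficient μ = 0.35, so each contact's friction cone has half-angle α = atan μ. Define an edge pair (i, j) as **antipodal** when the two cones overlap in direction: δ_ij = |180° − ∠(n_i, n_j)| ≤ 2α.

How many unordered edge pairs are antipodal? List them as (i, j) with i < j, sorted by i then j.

α = atan 0.35 = 19.29°;  2α = 38.58°
n_0 = (+0.7145, -0.6996)
n_1 = (+0.9862, +0.1657)
n_2 = (+0.4827, +0.8758)
n_3 = (-0.5253, +0.8509)
n_4 = (-0.8545, +0.5194)
n_5 = (-0.9994, +0.0349)
n_6 = (-0.8447, -0.5352)
n_7 = (-0.4039, -0.9148)
  (0,1): δ = 126.07°  ·
  (0,2): δ = 74.46°  ·
  (0,3): δ = 13.92°  ✓
  (0,4): δ = 13.10°  ✓
  (0,5): δ = 42.40°  ·
  (0,6): δ = 76.75°  ·
  (0,7): δ = 110.57°  ·
  (1,2): δ = 128.40°  ·
  (1,3): δ = 67.85°  ·
  (1,4): δ = 40.83°  ·
  (1,5): δ = 11.53°  ✓
  (1,6): δ = 22.82°  ✓
  (1,7): δ = 56.64°  ·
  (2,3): δ = 119.45°  ·
  (2,4): δ = 92.43°  ·
  (2,5): δ = 63.14°  ·
  (2,6): δ = 28.78°  ✓
  (2,7): δ = 5.04°  ✓
  (3,4): δ = 152.98°  ·
  (3,5): δ = 123.68°  ·
  (3,6): δ = 89.33°  ·
  (3,7): δ = 55.51°  ·
  (4,5): δ = 150.70°  ·
  (4,6): δ = 116.35°  ·
  (4,7): δ = 82.53°  ·
  (5,6): δ = 145.64°  ·
  (5,7): δ = 111.83°  ·
  (6,7): δ = 146.18°  ·
antipodal pairs: 6

count = 6; pairs: (0,3), (0,4), (1,5), (1,6), (2,6), (2,7)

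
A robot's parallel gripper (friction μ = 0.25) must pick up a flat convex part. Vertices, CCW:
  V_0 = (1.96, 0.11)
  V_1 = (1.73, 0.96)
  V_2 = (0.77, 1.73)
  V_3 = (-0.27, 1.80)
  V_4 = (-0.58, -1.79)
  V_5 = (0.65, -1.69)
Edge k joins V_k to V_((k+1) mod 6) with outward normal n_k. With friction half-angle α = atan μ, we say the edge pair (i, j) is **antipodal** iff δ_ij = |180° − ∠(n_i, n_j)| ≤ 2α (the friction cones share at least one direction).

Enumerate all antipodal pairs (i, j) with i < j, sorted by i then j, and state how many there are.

count = 2; pairs: (0,3), (2,4)

α = atan 0.25 = 14.04°;  2α = 28.07°
n_0 = (+0.9653, +0.2612)
n_1 = (+0.6257, +0.7801)
n_2 = (+0.0672, +0.9977)
n_3 = (-0.9963, +0.0860)
n_4 = (+0.0810, -0.9967)
n_5 = (+0.8085, -0.5884)
  (0,1): δ = 143.87°  ·
  (0,2): δ = 108.99°  ·
  (0,3): δ = 20.08°  ✓
  (0,4): δ = 79.51°  ·
  (0,5): δ = 128.81°  ·
  (1,2): δ = 145.12°  ·
  (1,3): δ = 56.20°  ·
  (1,4): δ = 43.38°  ·
  (1,5): δ = 92.69°  ·
  (2,3): δ = 91.08°  ·
  (2,4): δ = 8.50°  ✓
  (2,5): δ = 57.80°  ·
  (3,4): δ = 80.42°  ·
  (3,5): δ = 31.11°  ·
  (4,5): δ = 130.69°  ·
antipodal pairs: 2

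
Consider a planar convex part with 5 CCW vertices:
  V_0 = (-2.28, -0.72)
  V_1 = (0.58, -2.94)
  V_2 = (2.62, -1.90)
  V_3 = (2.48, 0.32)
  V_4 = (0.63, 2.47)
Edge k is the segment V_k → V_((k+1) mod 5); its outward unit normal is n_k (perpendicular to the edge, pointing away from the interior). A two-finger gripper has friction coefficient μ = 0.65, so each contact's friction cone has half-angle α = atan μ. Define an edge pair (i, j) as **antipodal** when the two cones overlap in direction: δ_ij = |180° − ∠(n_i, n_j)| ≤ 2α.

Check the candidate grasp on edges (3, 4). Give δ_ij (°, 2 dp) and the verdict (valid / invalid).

δ = 83.08°, invalid

α = atan 0.65 = 33.02°;  2α = 66.05°
edge 3: e_3 = (-1.85, +2.15);  n_3 = (+0.7580, +0.6522)
edge 4: e_4 = (-2.91, -3.19);  n_4 = (-0.7388, +0.6739)
∠(n_3, n_4) = 96.92°
δ = |180° − 96.92°| = 83.08°
83.08° > 2α = 66.05°  →  invalid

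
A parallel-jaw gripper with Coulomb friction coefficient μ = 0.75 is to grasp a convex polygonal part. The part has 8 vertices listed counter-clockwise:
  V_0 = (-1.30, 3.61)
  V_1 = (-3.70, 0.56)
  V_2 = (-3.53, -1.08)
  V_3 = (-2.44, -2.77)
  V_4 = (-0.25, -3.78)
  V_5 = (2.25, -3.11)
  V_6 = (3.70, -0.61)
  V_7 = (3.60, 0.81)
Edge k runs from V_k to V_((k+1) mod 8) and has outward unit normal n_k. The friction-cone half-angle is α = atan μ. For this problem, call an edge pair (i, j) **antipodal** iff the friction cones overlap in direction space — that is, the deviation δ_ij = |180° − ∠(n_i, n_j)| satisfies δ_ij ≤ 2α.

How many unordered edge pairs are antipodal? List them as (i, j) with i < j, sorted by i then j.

count = 12; pairs: (0,4), (0,5), (0,6), (1,5), (1,6), (1,7), (2,5), (2,6), (2,7), (3,6), (3,7), (4,7)

α = atan 0.75 = 36.87°;  2α = 73.74°
n_0 = (-0.7859, +0.6184)
n_1 = (-0.9947, -0.1031)
n_2 = (-0.8404, -0.5420)
n_3 = (-0.4188, -0.9081)
n_4 = (+0.2589, -0.9659)
n_5 = (+0.8650, -0.5017)
n_6 = (+0.9975, +0.0702)
n_7 = (+0.4961, +0.8682)
  (0,1): δ = 135.88°  ·
  (0,2): δ = 108.98°  ·
  (0,3): δ = 76.56°  ·
  (0,4): δ = 36.80°  ✓
  (0,5): δ = 8.08°  ✓
  (0,6): δ = 42.23°  ✓
  (0,7): δ = 98.45°  ·
  (1,2): δ = 153.10°  ·
  (1,3): δ = 120.68°  ·
  (1,4): δ = 80.92°  ·
  (1,5): δ = 36.03°  ✓
  (1,6): δ = 1.89°  ✓
  (1,7): δ = 54.34°  ✓
  (2,3): δ = 147.58°  ·
  (2,4): δ = 107.82°  ·
  (2,5): δ = 62.93°  ✓
  (2,6): δ = 28.79°  ✓
  (2,7): δ = 27.43°  ✓
  (3,4): δ = 140.24°  ·
  (3,5): δ = 95.36°  ·
  (3,6): δ = 61.21°  ✓
  (3,7): δ = 4.99°  ✓
  (4,5): δ = 135.12°  ·
  (4,6): δ = 100.97°  ·
  (4,7): δ = 44.75°  ✓
  (5,6): δ = 145.86°  ·
  (5,7): δ = 89.63°  ·
  (6,7): δ = 123.77°  ·
antipodal pairs: 12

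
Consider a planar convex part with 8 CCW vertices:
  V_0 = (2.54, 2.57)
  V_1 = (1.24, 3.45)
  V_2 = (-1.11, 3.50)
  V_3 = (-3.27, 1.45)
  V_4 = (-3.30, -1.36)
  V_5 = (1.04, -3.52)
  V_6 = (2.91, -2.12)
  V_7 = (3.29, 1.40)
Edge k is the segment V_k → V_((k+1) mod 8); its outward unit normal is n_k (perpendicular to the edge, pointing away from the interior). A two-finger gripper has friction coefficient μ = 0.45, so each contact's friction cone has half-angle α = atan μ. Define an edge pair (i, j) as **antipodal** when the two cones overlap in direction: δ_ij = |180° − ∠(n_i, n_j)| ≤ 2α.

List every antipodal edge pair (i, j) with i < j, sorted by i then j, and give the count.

count = 8; pairs: (0,4), (1,4), (1,5), (2,5), (2,6), (3,6), (3,7), (4,7)

α = atan 0.45 = 24.23°;  2α = 48.46°
n_0 = (+0.5606, +0.8281)
n_1 = (+0.0213, +0.9998)
n_2 = (-0.6884, +0.7253)
n_3 = (-0.9999, +0.0107)
n_4 = (-0.4456, -0.8953)
n_5 = (+0.5993, -0.8005)
n_6 = (+0.9942, -0.1073)
n_7 = (+0.8419, +0.5397)
  (0,1): δ = 147.12°  ·
  (0,2): δ = 102.40°  ·
  (0,3): δ = 56.52°  ·
  (0,4): δ = 7.64°  ✓
  (0,5): δ = 70.92°  ·
  (0,6): δ = 117.93°  ·
  (0,7): δ = 156.76°  ·
  (1,2): δ = 135.28°  ·
  (1,3): δ = 89.39°  ·
  (1,4): δ = 25.24°  ✓
  (1,5): δ = 38.04°  ✓
  (1,6): δ = 85.06°  ·
  (1,7): δ = 123.88°  ·
  (2,3): δ = 134.11°  ·
  (2,4): δ = 69.96°  ·
  (2,5): δ = 6.68°  ✓
  (2,6): δ = 40.34°  ✓
  (2,7): δ = 79.16°  ·
  (3,4): δ = 115.85°  ·
  (3,5): δ = 52.57°  ·
  (3,6): δ = 5.55°  ✓
  (3,7): δ = 33.27°  ✓
  (4,5): δ = 116.72°  ·
  (4,6): δ = 69.70°  ·
  (4,7): δ = 30.88°  ✓
  (5,6): δ = 132.98°  ·
  (5,7): δ = 94.16°  ·
  (6,7): δ = 141.18°  ·
antipodal pairs: 8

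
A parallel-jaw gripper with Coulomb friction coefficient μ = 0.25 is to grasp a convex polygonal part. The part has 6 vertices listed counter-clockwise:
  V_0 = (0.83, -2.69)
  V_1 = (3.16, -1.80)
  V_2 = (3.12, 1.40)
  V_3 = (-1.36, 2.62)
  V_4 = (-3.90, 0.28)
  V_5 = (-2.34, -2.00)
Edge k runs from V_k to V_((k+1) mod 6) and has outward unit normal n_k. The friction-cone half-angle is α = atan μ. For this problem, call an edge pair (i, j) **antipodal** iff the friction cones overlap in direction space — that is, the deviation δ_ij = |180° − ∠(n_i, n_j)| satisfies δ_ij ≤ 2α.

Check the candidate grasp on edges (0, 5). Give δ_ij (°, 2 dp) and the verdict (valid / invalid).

α = atan 0.25 = 14.04°;  2α = 28.07°
edge 0: e_0 = (+2.33, +0.89);  n_0 = (+0.3568, -0.9342)
edge 5: e_5 = (+3.17, -0.69);  n_5 = (-0.2127, -0.9771)
∠(n_0, n_5) = 33.19°
δ = |180° − 33.19°| = 146.81°
146.81° > 2α = 28.07°  →  invalid

δ = 146.81°, invalid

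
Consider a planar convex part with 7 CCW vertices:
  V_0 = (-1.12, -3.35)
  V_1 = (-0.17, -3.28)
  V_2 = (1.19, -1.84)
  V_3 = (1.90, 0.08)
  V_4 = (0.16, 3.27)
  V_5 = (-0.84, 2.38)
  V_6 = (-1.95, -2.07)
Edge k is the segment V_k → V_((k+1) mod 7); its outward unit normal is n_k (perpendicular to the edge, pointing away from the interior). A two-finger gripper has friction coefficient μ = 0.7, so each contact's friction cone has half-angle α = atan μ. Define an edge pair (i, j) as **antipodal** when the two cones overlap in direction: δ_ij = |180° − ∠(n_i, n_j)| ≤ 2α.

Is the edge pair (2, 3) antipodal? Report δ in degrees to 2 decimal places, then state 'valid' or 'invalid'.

α = atan 0.7 = 34.99°;  2α = 69.98°
edge 2: e_2 = (+0.71, +1.92);  n_2 = (+0.9379, -0.3468)
edge 3: e_3 = (-1.74, +3.19);  n_3 = (+0.8779, +0.4789)
∠(n_2, n_3) = 48.90°
δ = |180° − 48.90°| = 131.10°
131.10° > 2α = 69.98°  →  invalid

δ = 131.10°, invalid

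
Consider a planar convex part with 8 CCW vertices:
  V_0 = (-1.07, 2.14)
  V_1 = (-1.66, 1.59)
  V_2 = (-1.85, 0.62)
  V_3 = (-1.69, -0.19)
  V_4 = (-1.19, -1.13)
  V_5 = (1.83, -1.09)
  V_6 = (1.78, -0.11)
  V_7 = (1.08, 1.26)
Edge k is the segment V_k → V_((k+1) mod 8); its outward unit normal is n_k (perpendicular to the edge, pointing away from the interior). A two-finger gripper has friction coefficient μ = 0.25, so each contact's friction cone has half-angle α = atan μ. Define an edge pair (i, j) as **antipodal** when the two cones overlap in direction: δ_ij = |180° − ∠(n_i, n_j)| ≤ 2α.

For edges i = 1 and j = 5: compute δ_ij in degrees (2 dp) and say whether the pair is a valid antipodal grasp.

α = atan 0.25 = 14.04°;  2α = 28.07°
edge 1: e_1 = (-0.19, -0.97);  n_1 = (-0.9814, +0.1922)
edge 5: e_5 = (-0.05, +0.98);  n_5 = (+0.9987, +0.0510)
∠(n_1, n_5) = 166.00°
δ = |180° − 166.00°| = 14.00°
14.00° ≤ 2α = 28.07°  →  valid

δ = 14.00°, valid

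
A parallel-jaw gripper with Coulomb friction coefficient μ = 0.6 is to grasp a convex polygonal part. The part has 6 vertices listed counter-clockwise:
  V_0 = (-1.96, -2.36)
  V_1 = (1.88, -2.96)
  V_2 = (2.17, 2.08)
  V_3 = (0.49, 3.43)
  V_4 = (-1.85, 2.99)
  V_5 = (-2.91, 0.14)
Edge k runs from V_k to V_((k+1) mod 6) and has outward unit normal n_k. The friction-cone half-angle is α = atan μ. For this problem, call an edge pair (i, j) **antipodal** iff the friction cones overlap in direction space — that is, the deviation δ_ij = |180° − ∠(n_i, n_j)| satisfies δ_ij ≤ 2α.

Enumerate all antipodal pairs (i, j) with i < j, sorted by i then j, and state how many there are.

α = atan 0.6 = 30.96°;  2α = 61.93°
n_0 = (-0.1544, -0.9880)
n_1 = (+0.9983, -0.0574)
n_2 = (+0.6264, +0.7795)
n_3 = (-0.1848, +0.9828)
n_4 = (-0.9373, +0.3486)
n_5 = (-0.9348, -0.3552)
  (0,1): δ = 84.41°  ·
  (0,2): δ = 29.90°  ✓
  (0,3): δ = 19.53°  ✓
  (0,4): δ = 78.48°  ·
  (0,5): δ = 119.69°  ·
  (1,2): δ = 125.49°  ·
  (1,3): δ = 76.06°  ·
  (1,4): δ = 17.11°  ✓
  (1,5): δ = 24.10°  ✓
  (2,3): δ = 130.57°  ·
  (2,4): δ = 71.62°  ·
  (2,5): δ = 30.41°  ✓
  (3,4): δ = 121.05°  ·
  (3,5): δ = 79.84°  ·
  (4,5): δ = 138.79°  ·
antipodal pairs: 5

count = 5; pairs: (0,2), (0,3), (1,4), (1,5), (2,5)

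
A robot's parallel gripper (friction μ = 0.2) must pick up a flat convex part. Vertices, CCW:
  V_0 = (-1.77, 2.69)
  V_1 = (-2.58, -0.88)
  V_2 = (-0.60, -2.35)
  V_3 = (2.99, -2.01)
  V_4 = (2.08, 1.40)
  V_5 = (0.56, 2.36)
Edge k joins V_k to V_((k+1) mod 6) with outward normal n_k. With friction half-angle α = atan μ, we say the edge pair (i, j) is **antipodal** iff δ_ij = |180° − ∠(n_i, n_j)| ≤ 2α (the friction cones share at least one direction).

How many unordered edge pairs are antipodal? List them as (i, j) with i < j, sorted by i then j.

α = atan 0.2 = 11.31°;  2α = 22.62°
n_0 = (-0.9752, +0.2213)
n_1 = (-0.5961, -0.8029)
n_2 = (+0.0943, -0.9955)
n_3 = (+0.9662, +0.2578)
n_4 = (+0.5340, +0.8455)
n_5 = (+0.1402, +0.9901)
  (0,1): δ = 113.81°  ·
  (0,2): δ = 71.81°  ·
  (0,3): δ = 27.73°  ·
  (0,4): δ = 70.51°  ·
  (0,5): δ = 94.72°  ·
  (1,2): δ = 138.00°  ·
  (1,3): δ = 38.47°  ·
  (1,4): δ = 4.32°  ✓
  (1,5): δ = 28.53°  ·
  (2,3): δ = 80.47°  ·
  (2,4): δ = 37.69°  ·
  (2,5): δ = 13.47°  ✓
  (3,4): δ = 137.22°  ·
  (3,5): δ = 113.00°  ·
  (4,5): δ = 155.79°  ·
antipodal pairs: 2

count = 2; pairs: (1,4), (2,5)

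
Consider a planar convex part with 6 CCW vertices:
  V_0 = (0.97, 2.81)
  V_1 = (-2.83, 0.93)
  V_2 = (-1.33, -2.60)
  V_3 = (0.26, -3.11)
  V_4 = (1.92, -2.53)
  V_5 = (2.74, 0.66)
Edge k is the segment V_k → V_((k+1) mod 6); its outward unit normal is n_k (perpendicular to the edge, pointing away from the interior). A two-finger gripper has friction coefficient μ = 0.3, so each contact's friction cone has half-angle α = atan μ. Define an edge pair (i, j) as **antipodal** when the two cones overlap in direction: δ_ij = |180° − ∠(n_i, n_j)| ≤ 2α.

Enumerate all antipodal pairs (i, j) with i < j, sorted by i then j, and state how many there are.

count = 3; pairs: (0,3), (1,5), (2,5)

α = atan 0.3 = 16.70°;  2α = 33.40°
n_0 = (-0.4434, +0.8963)
n_1 = (-0.9204, -0.3911)
n_2 = (-0.3054, -0.9522)
n_3 = (+0.3298, -0.9440)
n_4 = (+0.9685, -0.2490)
n_5 = (+0.7720, +0.6356)
  (0,1): δ = 93.30°  ·
  (0,2): δ = 44.11°  ·
  (0,3): δ = 7.06°  ✓
  (0,4): δ = 49.26°  ·
  (0,5): δ = 103.14°  ·
  (1,2): δ = 130.81°  ·
  (1,3): δ = 93.76°  ·
  (1,4): δ = 37.44°  ·
  (1,5): δ = 16.44°  ✓
  (2,3): δ = 142.96°  ·
  (2,4): δ = 86.63°  ·
  (2,5): δ = 32.75°  ✓
  (3,4): δ = 123.68°  ·
  (3,5): δ = 69.80°  ·
  (4,5): δ = 126.12°  ·
antipodal pairs: 3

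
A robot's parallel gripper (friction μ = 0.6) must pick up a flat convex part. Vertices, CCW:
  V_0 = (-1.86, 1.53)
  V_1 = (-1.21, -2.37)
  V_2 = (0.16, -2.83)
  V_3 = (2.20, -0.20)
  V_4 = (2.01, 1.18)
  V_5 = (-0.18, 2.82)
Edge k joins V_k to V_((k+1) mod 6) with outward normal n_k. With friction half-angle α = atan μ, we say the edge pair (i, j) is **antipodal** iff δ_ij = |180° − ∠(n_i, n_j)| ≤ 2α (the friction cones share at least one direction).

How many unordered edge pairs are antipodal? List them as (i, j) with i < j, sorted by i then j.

count = 7; pairs: (0,2), (0,3), (0,4), (1,4), (1,5), (2,5), (3,5)

α = atan 0.6 = 30.96°;  2α = 61.93°
n_0 = (-0.9864, -0.1644)
n_1 = (-0.3183, -0.9480)
n_2 = (+0.7902, -0.6129)
n_3 = (+0.9907, +0.1364)
n_4 = (+0.5994, +0.8004)
n_5 = (-0.6090, +0.7932)
  (0,1): δ = 118.02°  ·
  (0,2): δ = 47.26°  ✓
  (0,3): δ = 1.62°  ✓
  (0,4): δ = 43.71°  ✓
  (0,5): δ = 118.06°  ·
  (1,2): δ = 109.24°  ·
  (1,3): δ = 63.60°  ·
  (1,4): δ = 18.27°  ✓
  (1,5): δ = 56.08°  ✓
  (2,3): δ = 134.36°  ·
  (2,4): δ = 89.03°  ·
  (2,5): δ = 14.68°  ✓
  (3,4): δ = 134.67°  ·
  (3,5): δ = 60.32°  ✓
  (4,5): δ = 105.65°  ·
antipodal pairs: 7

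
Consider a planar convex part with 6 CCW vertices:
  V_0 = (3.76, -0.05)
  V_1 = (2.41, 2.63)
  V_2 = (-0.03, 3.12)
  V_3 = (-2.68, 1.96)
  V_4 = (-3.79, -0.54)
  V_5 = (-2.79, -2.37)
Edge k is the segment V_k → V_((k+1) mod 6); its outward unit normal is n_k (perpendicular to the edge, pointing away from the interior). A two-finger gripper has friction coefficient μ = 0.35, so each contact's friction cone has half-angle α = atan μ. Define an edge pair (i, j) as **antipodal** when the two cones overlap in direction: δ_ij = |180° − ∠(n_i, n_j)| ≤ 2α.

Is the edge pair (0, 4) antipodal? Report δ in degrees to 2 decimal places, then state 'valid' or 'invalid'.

δ = 1.92°, valid

α = atan 0.35 = 19.29°;  2α = 38.58°
edge 0: e_0 = (-1.35, +2.68);  n_0 = (+0.8931, +0.4499)
edge 4: e_4 = (+1.00, -1.83);  n_4 = (-0.8775, -0.4795)
∠(n_0, n_4) = 178.08°
δ = |180° − 178.08°| = 1.92°
1.92° ≤ 2α = 38.58°  →  valid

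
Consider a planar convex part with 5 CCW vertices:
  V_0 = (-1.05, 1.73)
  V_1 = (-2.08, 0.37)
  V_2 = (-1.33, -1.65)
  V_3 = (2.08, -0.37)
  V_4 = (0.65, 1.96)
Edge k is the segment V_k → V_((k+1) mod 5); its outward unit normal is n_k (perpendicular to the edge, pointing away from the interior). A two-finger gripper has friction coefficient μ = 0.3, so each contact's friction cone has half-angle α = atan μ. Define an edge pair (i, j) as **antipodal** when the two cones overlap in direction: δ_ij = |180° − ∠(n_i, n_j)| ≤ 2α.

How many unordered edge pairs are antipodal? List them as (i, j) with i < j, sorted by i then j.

α = atan 0.3 = 16.70°;  2α = 33.40°
n_0 = (-0.7972, +0.6037)
n_1 = (-0.9375, -0.3481)
n_2 = (+0.3514, -0.9362)
n_3 = (+0.8523, +0.5231)
n_4 = (-0.1341, +0.9910)
  (0,1): δ = 122.49°  ·
  (0,2): δ = 32.29°  ✓
  (0,3): δ = 68.68°  ·
  (0,4): δ = 134.84°  ·
  (1,2): δ = 89.79°  ·
  (1,3): δ = 11.17°  ✓
  (1,4): δ = 77.34°  ·
  (2,3): δ = 79.04°  ·
  (2,4): δ = 12.87°  ✓
  (3,4): δ = 113.83°  ·
antipodal pairs: 3

count = 3; pairs: (0,2), (1,3), (2,4)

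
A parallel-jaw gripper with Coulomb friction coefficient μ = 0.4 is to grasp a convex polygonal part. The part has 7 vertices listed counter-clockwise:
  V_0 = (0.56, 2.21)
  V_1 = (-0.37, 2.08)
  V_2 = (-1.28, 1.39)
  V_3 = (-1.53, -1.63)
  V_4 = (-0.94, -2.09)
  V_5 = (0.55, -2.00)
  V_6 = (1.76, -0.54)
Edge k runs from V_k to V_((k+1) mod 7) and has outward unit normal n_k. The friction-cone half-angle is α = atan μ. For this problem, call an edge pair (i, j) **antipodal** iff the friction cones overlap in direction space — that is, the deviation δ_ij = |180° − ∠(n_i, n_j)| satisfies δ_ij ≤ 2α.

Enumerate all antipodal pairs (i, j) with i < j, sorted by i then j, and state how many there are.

count = 7; pairs: (0,4), (0,5), (1,4), (1,5), (2,5), (2,6), (3,6)

α = atan 0.4 = 21.80°;  2α = 43.60°
n_0 = (-0.1384, +0.9904)
n_1 = (-0.6042, +0.7968)
n_2 = (-0.9966, +0.0825)
n_3 = (-0.6149, -0.7886)
n_4 = (+0.0603, -0.9982)
n_5 = (+0.7699, -0.6381)
n_6 = (+0.9165, +0.3999)
  (0,1): δ = 150.79°  ·
  (0,2): δ = 102.69°  ·
  (0,3): δ = 45.90°  ·
  (0,4): δ = 4.50°  ✓
  (0,5): δ = 42.39°  ✓
  (0,6): δ = 105.62°  ·
  (1,2): δ = 131.90°  ·
  (1,3): δ = 75.11°  ·
  (1,4): δ = 33.71°  ✓
  (1,5): δ = 13.18°  ✓
  (1,6): δ = 76.40°  ·
  (2,3): δ = 123.21°  ·
  (2,4): δ = 81.81°  ·
  (2,5): δ = 34.92°  ✓
  (2,6): δ = 28.31°  ✓
  (3,4): δ = 138.60°  ·
  (3,5): δ = 91.71°  ·
  (3,6): δ = 28.48°  ✓
  (4,5): δ = 133.11°  ·
  (4,6): δ = 69.88°  ·
  (5,6): δ = 116.77°  ·
antipodal pairs: 7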